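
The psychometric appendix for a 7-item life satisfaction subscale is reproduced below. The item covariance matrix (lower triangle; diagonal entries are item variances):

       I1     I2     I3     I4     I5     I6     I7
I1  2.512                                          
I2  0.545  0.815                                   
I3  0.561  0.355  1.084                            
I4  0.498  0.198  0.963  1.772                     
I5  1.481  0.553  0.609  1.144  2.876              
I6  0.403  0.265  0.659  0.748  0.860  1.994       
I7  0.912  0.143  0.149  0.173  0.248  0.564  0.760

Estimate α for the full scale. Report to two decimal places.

α = 0.78

sum of item variances = 2.512 + 0.815 + 1.084 + 1.772 + 2.876 + 1.994 + 0.760 = 11.813
Sum of the distinct covariances = 12.031
σ²_T = 11.813 + 2 × 12.031 = 35.875
α = (k/(k−1))·(1 − sum of item variances/σ²_T) = (7/6)·(1 − 11.813/35.875) = 0.78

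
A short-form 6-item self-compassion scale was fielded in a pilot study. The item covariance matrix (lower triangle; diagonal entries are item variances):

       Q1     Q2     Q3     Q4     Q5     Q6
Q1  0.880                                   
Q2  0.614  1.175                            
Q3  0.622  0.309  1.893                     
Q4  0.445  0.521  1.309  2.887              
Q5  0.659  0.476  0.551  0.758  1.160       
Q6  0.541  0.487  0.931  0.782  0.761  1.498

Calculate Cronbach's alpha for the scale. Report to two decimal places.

sum of item variances = 0.880 + 1.175 + 1.893 + 2.887 + 1.160 + 1.498 = 9.493
Σ_{i<j} σ_ij = 9.766
σ²_total = 9.493 + 2 × 9.766 = 29.025
α = (k/(k−1))·(1 − sum of item variances/σ²_total) = (6/5)·(1 − 9.493/29.025) = 0.81

Cronbach's alpha = 0.81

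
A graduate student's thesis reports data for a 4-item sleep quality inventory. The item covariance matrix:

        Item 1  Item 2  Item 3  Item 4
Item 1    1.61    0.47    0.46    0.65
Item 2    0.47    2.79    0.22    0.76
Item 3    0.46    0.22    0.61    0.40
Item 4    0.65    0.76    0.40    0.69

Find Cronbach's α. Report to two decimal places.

Cronbach's α = 0.68

ΣVar(i) = 1.61 + 2.79 + 0.61 + 0.69 = 5.70
Sum of the distinct covariances = 2.96
Var(T) = 5.70 + 2 × 2.96 = 11.62
α = (k/(k−1))·(1 − ΣVar(i)/Var(T)) = (4/3)·(1 − 5.70/11.62) = 0.68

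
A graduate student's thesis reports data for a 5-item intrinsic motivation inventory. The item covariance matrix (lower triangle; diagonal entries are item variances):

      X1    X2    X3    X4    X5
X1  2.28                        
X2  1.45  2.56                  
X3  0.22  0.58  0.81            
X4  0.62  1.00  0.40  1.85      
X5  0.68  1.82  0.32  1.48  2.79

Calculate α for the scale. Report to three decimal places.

Σσ²ᵢ = 2.28 + 2.56 + 0.81 + 1.85 + 2.79 = 10.29
Σ_{i<j} σ_ij = 8.57
σ²_T = 10.29 + 2 × 8.57 = 27.43
α = (k/(k−1))·(1 − Σσ²ᵢ/σ²_T) = (5/4)·(1 − 10.29/27.43) = 0.781

α = 0.781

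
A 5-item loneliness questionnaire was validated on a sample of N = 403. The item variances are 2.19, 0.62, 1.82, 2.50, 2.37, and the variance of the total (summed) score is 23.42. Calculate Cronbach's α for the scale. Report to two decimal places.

α = 0.74

sum of item variances = 2.19 + 0.62 + 1.82 + 2.50 + 2.37 = 9.50
α = (k/(k−1))·(1 − sum of item variances/Var(T)) = (5/4)·(1 − 9.50/23.42) = 0.74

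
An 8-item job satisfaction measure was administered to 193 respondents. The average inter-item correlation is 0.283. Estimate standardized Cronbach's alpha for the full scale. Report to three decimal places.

Standardized α = k·r̄ / (1 + (k−1)·r̄) = 8 × 0.283 / (1 + 7 × 0.283)
  = 2.2640 / 2.9810 = 0.759

standardized Cronbach's alpha = 0.759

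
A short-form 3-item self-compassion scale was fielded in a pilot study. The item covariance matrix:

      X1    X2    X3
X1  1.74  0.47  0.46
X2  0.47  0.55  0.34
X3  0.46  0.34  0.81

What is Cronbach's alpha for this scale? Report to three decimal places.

Cronbach's alpha = 0.676

Σσᵢ² = 1.74 + 0.55 + 0.81 = 3.10
Σ_{i<j} σ_ij = 1.27
total variance = 3.10 + 2 × 1.27 = 5.64
α = (k/(k−1))·(1 − Σσᵢ²/total variance) = (3/2)·(1 − 3.10/5.64) = 0.676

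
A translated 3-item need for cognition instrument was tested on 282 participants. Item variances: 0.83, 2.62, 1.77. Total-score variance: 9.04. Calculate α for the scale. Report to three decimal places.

α = 0.634

Σσᵢ² = 0.83 + 2.62 + 1.77 = 5.22
α = (k/(k−1))·(1 − Σσᵢ²/σ²_total) = (3/2)·(1 − 5.22/9.04) = 0.634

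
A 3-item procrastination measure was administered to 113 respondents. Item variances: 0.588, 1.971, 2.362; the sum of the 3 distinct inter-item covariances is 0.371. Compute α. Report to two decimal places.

α = 0.20

sum of item variances = 0.588 + 1.971 + 2.362 = 4.921
Sum of distinct covariances = 0.371
σ²_T = sum of item variances + 2·Σcov = 4.921 + 2 × 0.371 = 5.663
α = (3/2)·(1 − 4.921/5.663) = 0.20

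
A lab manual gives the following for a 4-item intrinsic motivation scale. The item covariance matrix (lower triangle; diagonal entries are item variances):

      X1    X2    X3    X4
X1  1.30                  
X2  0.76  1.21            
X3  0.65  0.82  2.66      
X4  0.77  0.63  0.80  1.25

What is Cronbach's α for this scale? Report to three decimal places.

sum of item variances = 1.30 + 1.21 + 2.66 + 1.25 = 6.42
Sum of off-diagonal covariances = 4.43
Var(T) = 6.42 + 2 × 4.43 = 15.28
α = (k/(k−1))·(1 − sum of item variances/Var(T)) = (4/3)·(1 − 6.42/15.28) = 0.773

α = 0.773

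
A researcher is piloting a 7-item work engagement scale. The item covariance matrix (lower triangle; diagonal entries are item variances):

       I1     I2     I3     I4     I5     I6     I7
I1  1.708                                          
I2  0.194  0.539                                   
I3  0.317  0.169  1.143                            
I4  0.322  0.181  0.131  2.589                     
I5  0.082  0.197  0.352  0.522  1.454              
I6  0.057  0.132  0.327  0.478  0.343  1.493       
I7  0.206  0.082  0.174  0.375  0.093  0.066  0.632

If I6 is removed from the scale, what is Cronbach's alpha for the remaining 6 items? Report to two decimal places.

Remaining items: I1, I2, I3, I4, I5, I7 (k = 6).
Σσᵢ² = 1.708 + 0.539 + 1.143 + 2.589 + 1.454 + 0.632 = 8.065
Var(T) = 8.065 + 2 × 3.397 = 14.859
α (item deleted) = (6/5)·(1 − 8.065/14.859) = 0.55

Cronbach's alpha = 0.55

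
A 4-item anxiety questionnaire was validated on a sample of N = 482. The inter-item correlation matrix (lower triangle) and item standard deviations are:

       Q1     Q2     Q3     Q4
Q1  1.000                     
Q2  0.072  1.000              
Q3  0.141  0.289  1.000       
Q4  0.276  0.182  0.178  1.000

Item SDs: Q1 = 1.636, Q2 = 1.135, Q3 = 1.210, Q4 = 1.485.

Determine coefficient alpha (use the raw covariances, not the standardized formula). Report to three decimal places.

α = 0.474

Σσ²ᵢ = 1.636² + 1.135² + 1.210² + 1.485² = 7.6340
Covariances σ_ij = r_ij · s_i · s_j:
  σ(Q1,Q2) = 0.072 × 1.636 × 1.135 = 0.1337
  σ(Q1,Q3) = 0.141 × 1.636 × 1.210 = 0.2791
  σ(Q1,Q4) = 0.276 × 1.636 × 1.485 = 0.6705
  σ(Q2,Q3) = 0.289 × 1.135 × 1.210 = 0.3969
  σ(Q2,Q4) = 0.182 × 1.135 × 1.485 = 0.3068
  σ(Q3,Q4) = 0.178 × 1.210 × 1.485 = 0.3198
σ²_T = Σσ²ᵢ + 2·Σσ_ij = 7.6340 + 2 × 2.1068 = 11.8476
α = (4/3)·(1 − 7.6340/11.8476) = 0.474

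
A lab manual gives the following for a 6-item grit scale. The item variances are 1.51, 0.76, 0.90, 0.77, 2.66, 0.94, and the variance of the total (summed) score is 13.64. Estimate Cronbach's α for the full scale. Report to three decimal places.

sum of item variances = 1.51 + 0.76 + 0.90 + 0.77 + 2.66 + 0.94 = 7.54
α = (k/(k−1))·(1 − sum of item variances/σ²_total) = (6/5)·(1 − 7.54/13.64) = 0.537

α = 0.537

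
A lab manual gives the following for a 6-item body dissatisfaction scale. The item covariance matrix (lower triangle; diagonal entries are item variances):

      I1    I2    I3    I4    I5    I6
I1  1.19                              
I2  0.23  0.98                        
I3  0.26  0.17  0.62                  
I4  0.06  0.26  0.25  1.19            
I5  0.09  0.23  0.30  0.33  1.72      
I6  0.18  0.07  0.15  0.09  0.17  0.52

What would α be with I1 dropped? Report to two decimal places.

α = 0.56

Remaining items: I2, I3, I4, I5, I6 (k = 5).
ΣVar(i) = 0.98 + 0.62 + 1.19 + 1.72 + 0.52 = 5.03
σ²_total = 5.03 + 2 × 2.02 = 9.07
α (item deleted) = (5/4)·(1 − 5.03/9.07) = 0.56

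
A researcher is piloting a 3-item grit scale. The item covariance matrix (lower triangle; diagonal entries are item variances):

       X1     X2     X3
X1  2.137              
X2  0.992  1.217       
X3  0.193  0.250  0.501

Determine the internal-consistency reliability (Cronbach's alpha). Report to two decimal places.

Cronbach's alpha = 0.64

Σσ²ᵢ = 2.137 + 1.217 + 0.501 = 3.855
Sum of the distinct covariances = 1.435
σ²_T = 3.855 + 2 × 1.435 = 6.725
α = (k/(k−1))·(1 − Σσ²ᵢ/σ²_T) = (3/2)·(1 − 3.855/6.725) = 0.64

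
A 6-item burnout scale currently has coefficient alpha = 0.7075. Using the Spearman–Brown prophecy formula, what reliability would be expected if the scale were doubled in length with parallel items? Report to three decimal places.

Length factor m = 2
α' = m·α / (1 + (m−1)·α)
   = 2 × 0.7075 / (1 + (2 − 1) × 0.7075)
   = 1.4150 / 1.7075 = 0.829

predicted reliability = 0.829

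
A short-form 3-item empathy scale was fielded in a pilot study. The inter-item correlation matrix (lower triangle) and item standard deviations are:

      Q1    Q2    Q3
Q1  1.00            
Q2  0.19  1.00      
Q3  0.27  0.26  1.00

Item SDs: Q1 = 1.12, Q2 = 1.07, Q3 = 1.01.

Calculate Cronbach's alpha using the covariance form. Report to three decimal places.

Σσ²ᵢ = 1.12² + 1.07² + 1.01² = 3.4194
Covariances σ_ij = r_ij · s_i · s_j:
  σ(Q1,Q2) = 0.19 × 1.12 × 1.07 = 0.2277
  σ(Q1,Q3) = 0.27 × 1.12 × 1.01 = 0.3054
  σ(Q2,Q3) = 0.26 × 1.07 × 1.01 = 0.2810
σ²_T = Σσ²ᵢ + 2·Σσ_ij = 3.4194 + 2 × 0.8141 = 5.0476
α = (3/2)·(1 − 3.4194/5.0476) = 0.484

α = 0.484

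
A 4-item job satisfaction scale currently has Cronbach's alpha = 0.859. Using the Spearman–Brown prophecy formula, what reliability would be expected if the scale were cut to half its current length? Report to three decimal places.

Length factor m = 1/2
α' = m·α / (1 − (1−m)·α)
   = 1/2 × 0.859 / (1 − (1 − 1/2) × 0.859)
   = 0.4295 / 0.5705 = 0.753

predicted reliability = 0.753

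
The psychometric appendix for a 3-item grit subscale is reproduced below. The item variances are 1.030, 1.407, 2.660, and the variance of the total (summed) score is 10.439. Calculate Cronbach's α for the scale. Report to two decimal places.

Cronbach's α = 0.77

Σσᵢ² = 1.030 + 1.407 + 2.660 = 5.097
α = (k/(k−1))·(1 − Σσᵢ²/σ²_T) = (3/2)·(1 − 5.097/10.439) = 0.77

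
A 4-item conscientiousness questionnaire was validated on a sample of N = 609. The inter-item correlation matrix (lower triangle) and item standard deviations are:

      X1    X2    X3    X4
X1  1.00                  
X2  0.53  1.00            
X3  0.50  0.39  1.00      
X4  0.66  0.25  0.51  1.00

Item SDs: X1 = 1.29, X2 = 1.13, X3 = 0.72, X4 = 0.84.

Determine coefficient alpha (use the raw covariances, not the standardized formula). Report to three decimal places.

Σσ²ᵢ = 1.29² + 1.13² + 0.72² + 0.84² = 4.1650
Covariances σ_ij = r_ij · s_i · s_j:
  σ(X1,X2) = 0.53 × 1.29 × 1.13 = 0.7726
  σ(X1,X3) = 0.50 × 1.29 × 0.72 = 0.4644
  σ(X1,X4) = 0.66 × 1.29 × 0.84 = 0.7152
  σ(X2,X3) = 0.39 × 1.13 × 0.72 = 0.3173
  σ(X2,X4) = 0.25 × 1.13 × 0.84 = 0.2373
  σ(X3,X4) = 0.51 × 0.72 × 0.84 = 0.3084
σ²_T = Σσ²ᵢ + 2·Σσ_ij = 4.1650 + 2 × 2.8152 = 9.7954
α = (4/3)·(1 − 4.1650/9.7954) = 0.766

coefficient alpha = 0.766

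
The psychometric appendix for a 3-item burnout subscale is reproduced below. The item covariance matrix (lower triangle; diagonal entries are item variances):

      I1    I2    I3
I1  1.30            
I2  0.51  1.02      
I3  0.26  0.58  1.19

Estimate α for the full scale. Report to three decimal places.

sum of item variances = 1.30 + 1.02 + 1.19 = 3.51
Sum of the distinct covariances = 1.35
total variance = 3.51 + 2 × 1.35 = 6.21
α = (k/(k−1))·(1 − sum of item variances/total variance) = (3/2)·(1 − 3.51/6.21) = 0.652

α = 0.652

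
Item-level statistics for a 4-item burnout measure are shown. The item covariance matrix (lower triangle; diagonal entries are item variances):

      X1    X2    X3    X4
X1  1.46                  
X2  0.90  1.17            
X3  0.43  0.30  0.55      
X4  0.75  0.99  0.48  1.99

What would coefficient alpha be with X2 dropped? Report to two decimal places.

Remaining items: X1, X3, X4 (k = 3).
ΣVar(i) = 1.46 + 0.55 + 1.99 = 4.00
total variance = 4.00 + 2 × 1.66 = 7.32
α (item deleted) = (3/2)·(1 − 4.00/7.32) = 0.68

coefficient alpha = 0.68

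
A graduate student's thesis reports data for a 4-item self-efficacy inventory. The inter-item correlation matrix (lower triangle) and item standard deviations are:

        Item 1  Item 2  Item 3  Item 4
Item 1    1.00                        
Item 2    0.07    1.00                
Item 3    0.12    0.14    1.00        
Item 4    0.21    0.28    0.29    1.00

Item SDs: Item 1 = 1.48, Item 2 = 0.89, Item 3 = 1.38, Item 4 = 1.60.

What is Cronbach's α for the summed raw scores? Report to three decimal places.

Σσ²ᵢ = 1.48² + 0.89² + 1.38² + 1.60² = 7.4469
Covariances σ_ij = r_ij · s_i · s_j:
  σ(Item 1,Item 2) = 0.07 × 1.48 × 0.89 = 0.0922
  σ(Item 1,Item 3) = 0.12 × 1.48 × 1.38 = 0.2451
  σ(Item 1,Item 4) = 0.21 × 1.48 × 1.60 = 0.4973
  σ(Item 2,Item 3) = 0.14 × 0.89 × 1.38 = 0.1719
  σ(Item 2,Item 4) = 0.28 × 0.89 × 1.60 = 0.3987
  σ(Item 3,Item 4) = 0.29 × 1.38 × 1.60 = 0.6403
σ²_T = Σσ²ᵢ + 2·Σσ_ij = 7.4469 + 2 × 2.0455 = 11.5379
α = (4/3)·(1 − 7.4469/11.5379) = 0.473

Cronbach's α = 0.473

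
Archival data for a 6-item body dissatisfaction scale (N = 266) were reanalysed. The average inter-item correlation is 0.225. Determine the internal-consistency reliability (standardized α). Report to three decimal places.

α = 0.635

Standardized α = k·r̄ / (1 + (k−1)·r̄) = 6 × 0.225 / (1 + 5 × 0.225)
  = 1.3500 / 2.1250 = 0.635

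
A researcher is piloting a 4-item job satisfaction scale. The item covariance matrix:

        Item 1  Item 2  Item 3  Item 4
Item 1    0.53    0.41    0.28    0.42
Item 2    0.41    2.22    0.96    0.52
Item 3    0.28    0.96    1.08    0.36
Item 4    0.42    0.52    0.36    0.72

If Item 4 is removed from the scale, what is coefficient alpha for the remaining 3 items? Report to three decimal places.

α = 0.694

Remaining items: Item 1, Item 2, Item 3 (k = 3).
Σσ²ᵢ = 0.53 + 2.22 + 1.08 = 3.83
total variance = 3.83 + 2 × 1.65 = 7.13
α (item deleted) = (3/2)·(1 − 3.83/7.13) = 0.694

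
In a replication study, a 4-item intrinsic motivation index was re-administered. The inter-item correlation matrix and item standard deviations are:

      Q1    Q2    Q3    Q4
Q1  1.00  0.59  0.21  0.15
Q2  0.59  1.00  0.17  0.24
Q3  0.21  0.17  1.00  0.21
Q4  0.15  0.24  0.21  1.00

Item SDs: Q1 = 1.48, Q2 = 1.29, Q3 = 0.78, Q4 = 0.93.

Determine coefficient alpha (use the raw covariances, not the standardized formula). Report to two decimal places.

Σσ²ᵢ = 1.48² + 1.29² + 0.78² + 0.93² = 5.3278
Covariances σ_ij = r_ij · s_i · s_j:
  σ(Q1,Q2) = 0.59 × 1.48 × 1.29 = 1.1264
  σ(Q1,Q3) = 0.21 × 1.48 × 0.78 = 0.2424
  σ(Q1,Q4) = 0.15 × 1.48 × 0.93 = 0.2065
  σ(Q2,Q3) = 0.17 × 1.29 × 0.78 = 0.1711
  σ(Q2,Q4) = 0.24 × 1.29 × 0.93 = 0.2879
  σ(Q3,Q4) = 0.21 × 0.78 × 0.93 = 0.1523
σ²_T = Σσ²ᵢ + 2·Σσ_ij = 5.3278 + 2 × 2.1866 = 9.7010
α = (4/3)·(1 − 5.3278/9.7010) = 0.60

α = 0.60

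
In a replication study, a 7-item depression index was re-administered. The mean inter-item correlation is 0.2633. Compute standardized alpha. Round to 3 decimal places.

Standardized α = k·r̄ / (1 + (k−1)·r̄) = 7 × 0.2633 / (1 + 6 × 0.2633)
  = 1.8431 / 2.5798 = 0.714

α = 0.714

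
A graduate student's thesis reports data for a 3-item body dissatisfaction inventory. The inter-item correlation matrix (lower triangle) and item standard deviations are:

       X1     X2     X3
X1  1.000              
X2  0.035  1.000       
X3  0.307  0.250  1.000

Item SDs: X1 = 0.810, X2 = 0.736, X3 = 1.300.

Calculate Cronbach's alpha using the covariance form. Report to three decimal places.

α = 0.432

Σσ²ᵢ = 0.810² + 0.736² + 1.300² = 2.8878
Covariances σ_ij = r_ij · s_i · s_j:
  σ(X1,X2) = 0.035 × 0.810 × 0.736 = 0.0209
  σ(X1,X3) = 0.307 × 0.810 × 1.300 = 0.3233
  σ(X2,X3) = 0.250 × 0.736 × 1.300 = 0.2392
σ²_T = Σσ²ᵢ + 2·Σσ_ij = 2.8878 + 2 × 0.5834 = 4.0546
α = (3/2)·(1 − 2.8878/4.0546) = 0.432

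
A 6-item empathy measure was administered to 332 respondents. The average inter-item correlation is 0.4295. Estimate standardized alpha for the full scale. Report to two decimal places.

Standardized α = k·r̄ / (1 + (k−1)·r̄) = 6 × 0.4295 / (1 + 5 × 0.4295)
  = 2.5770 / 3.1475 = 0.82

α = 0.82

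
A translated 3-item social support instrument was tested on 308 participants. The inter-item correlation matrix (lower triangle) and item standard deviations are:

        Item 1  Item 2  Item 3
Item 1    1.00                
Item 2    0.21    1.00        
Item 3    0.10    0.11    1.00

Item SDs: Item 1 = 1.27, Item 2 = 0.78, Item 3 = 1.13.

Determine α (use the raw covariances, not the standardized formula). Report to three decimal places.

α = 0.306

Σσ²ᵢ = 1.27² + 0.78² + 1.13² = 3.4982
Covariances σ_ij = r_ij · s_i · s_j:
  σ(Item 1,Item 2) = 0.21 × 1.27 × 0.78 = 0.2080
  σ(Item 1,Item 3) = 0.10 × 1.27 × 1.13 = 0.1435
  σ(Item 2,Item 3) = 0.11 × 0.78 × 1.13 = 0.0970
σ²_T = Σσ²ᵢ + 2·Σσ_ij = 3.4982 + 2 × 0.4485 = 4.3952
α = (3/2)·(1 − 3.4982/4.3952) = 0.306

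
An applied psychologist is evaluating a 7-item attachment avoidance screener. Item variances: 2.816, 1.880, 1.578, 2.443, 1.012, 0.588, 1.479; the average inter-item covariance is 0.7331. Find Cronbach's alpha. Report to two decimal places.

ΣVar(i) = 2.816 + 1.880 + 1.578 + 2.443 + 1.012 + 0.588 + 1.479 = 11.796
Sum of the 21 distinct covariances = 21 × 0.7331 = 15.3951
σ²_T = ΣVar(i) + 2·Σcov = 11.796 + 2 × 15.3951 = 42.5862
α = (7/6)·(1 − 11.796/42.5862) = 0.84

α = 0.84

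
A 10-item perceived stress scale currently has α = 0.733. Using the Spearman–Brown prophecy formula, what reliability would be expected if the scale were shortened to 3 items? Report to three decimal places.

Length factor m = 3/10 = 0.3000
α' = m·α / (1 − (1−m)·α)
   = 3/10 × 0.733 / (1 − (1 − 3/10) × 0.733)
   = 0.2199 / 0.4869 = 0.452

predicted reliability = 0.452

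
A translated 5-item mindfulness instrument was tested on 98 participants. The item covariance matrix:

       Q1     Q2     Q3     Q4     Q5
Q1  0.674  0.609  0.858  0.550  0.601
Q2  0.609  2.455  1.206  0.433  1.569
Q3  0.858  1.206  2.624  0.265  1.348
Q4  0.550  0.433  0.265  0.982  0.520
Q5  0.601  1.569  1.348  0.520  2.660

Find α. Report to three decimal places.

α = 0.786

ΣVar(i) = 0.674 + 2.455 + 2.624 + 0.982 + 2.660 = 9.395
Σ_{i<j} σ_ij = 7.959
total variance = 9.395 + 2 × 7.959 = 25.313
α = (k/(k−1))·(1 − ΣVar(i)/total variance) = (5/4)·(1 − 9.395/25.313) = 0.786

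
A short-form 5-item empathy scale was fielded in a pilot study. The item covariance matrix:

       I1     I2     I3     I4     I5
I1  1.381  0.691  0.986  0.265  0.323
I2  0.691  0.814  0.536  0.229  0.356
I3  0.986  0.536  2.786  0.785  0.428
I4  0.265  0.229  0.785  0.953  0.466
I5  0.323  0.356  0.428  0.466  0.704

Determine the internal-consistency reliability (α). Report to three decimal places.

Σσ²ᵢ = 1.381 + 0.814 + 2.786 + 0.953 + 0.704 = 6.638
Sum of off-diagonal covariances = 5.065
total variance = 6.638 + 2 × 5.065 = 16.768
α = (k/(k−1))·(1 − Σσ²ᵢ/total variance) = (5/4)·(1 − 6.638/16.768) = 0.755

α = 0.755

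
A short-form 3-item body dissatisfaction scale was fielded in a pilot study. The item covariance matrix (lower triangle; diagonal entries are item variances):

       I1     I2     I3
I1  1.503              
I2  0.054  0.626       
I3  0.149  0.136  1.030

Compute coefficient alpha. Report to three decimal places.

coefficient alpha = 0.265

ΣVar(i) = 1.503 + 0.626 + 1.030 = 3.159
Σ_{i<j} σ_ij = 0.339
total variance = 3.159 + 2 × 0.339 = 3.837
α = (k/(k−1))·(1 − ΣVar(i)/total variance) = (3/2)·(1 − 3.159/3.837) = 0.265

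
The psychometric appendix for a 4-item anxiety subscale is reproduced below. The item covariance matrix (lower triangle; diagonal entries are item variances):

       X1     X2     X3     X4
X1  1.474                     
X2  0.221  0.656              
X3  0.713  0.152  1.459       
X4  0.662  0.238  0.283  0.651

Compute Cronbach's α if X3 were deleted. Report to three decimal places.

Remaining items: X1, X2, X4 (k = 3).
Σσᵢ² = 1.474 + 0.656 + 0.651 = 2.781
σ²_T = 2.781 + 2 × 1.121 = 5.023
α (item deleted) = (3/2)·(1 − 2.781/5.023) = 0.670

α = 0.670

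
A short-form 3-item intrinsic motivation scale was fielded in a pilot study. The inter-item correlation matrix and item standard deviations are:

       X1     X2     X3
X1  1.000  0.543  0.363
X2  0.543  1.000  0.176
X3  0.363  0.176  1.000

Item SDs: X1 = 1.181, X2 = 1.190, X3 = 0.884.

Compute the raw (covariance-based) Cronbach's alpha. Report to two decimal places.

Cronbach's alpha = 0.64

Σσ²ᵢ = 1.181² + 1.190² + 0.884² = 3.5923
Covariances σ_ij = r_ij · s_i · s_j:
  σ(X1,X2) = 0.543 × 1.181 × 1.190 = 0.7631
  σ(X1,X3) = 0.363 × 1.181 × 0.884 = 0.3790
  σ(X2,X3) = 0.176 × 1.190 × 0.884 = 0.1851
σ²_T = Σσ²ᵢ + 2·Σσ_ij = 3.5923 + 2 × 1.3272 = 6.2467
α = (3/2)·(1 − 3.5923/6.2467) = 0.64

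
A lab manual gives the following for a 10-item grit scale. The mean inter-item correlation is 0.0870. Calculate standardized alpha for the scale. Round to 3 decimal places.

Standardized α = k·r̄ / (1 + (k−1)·r̄) = 10 × 0.0870 / (1 + 9 × 0.0870)
  = 0.8700 / 1.7830 = 0.488

standardized alpha = 0.488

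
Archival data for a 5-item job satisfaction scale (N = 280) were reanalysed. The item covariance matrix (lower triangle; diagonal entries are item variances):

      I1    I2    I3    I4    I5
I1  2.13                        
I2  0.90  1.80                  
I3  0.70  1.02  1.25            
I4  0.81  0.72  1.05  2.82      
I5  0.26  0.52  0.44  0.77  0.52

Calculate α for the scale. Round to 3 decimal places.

ΣVar(i) = 2.13 + 1.80 + 1.25 + 2.82 + 0.52 = 8.52
Σ_{i<j} σ_ij = 7.19
σ²_total = 8.52 + 2 × 7.19 = 22.90
α = (k/(k−1))·(1 − ΣVar(i)/σ²_total) = (5/4)·(1 − 8.52/22.90) = 0.785

α = 0.785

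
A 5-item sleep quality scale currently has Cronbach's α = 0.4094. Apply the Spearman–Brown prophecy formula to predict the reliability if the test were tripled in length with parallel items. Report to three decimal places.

predicted reliability = 0.675

Length factor m = 3
α' = m·α / (1 + (m−1)·α)
   = 3 × 0.4094 / (1 + (3 − 1) × 0.4094)
   = 1.2282 / 1.8188 = 0.675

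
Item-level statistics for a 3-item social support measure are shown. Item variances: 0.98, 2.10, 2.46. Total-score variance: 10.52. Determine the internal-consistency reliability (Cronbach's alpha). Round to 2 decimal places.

Cronbach's alpha = 0.71

sum of item variances = 0.98 + 2.10 + 2.46 = 5.54
α = (k/(k−1))·(1 − sum of item variances/σ²_total) = (3/2)·(1 − 5.54/10.52) = 0.71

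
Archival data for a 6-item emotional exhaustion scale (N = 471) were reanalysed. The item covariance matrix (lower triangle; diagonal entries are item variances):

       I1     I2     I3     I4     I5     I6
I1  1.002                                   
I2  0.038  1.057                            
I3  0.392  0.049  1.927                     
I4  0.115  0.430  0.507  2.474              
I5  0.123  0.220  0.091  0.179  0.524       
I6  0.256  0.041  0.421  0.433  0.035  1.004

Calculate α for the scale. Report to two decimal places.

Σσ²ᵢ = 1.002 + 1.057 + 1.927 + 2.474 + 0.524 + 1.004 = 7.988
Sum of off-diagonal covariances = 3.330
Var(T) = 7.988 + 2 × 3.330 = 14.648
α = (k/(k−1))·(1 − Σσ²ᵢ/Var(T)) = (6/5)·(1 − 7.988/14.648) = 0.55

α = 0.55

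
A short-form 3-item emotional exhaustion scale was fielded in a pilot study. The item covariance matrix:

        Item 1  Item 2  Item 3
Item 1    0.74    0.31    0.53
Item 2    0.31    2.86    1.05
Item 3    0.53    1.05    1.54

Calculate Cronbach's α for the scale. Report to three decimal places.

Σσ²ᵢ = 0.74 + 2.86 + 1.54 = 5.14
Sum of the distinct covariances = 1.89
Var(T) = 5.14 + 2 × 1.89 = 8.92
α = (k/(k−1))·(1 − Σσ²ᵢ/Var(T)) = (3/2)·(1 − 5.14/8.92) = 0.636

α = 0.636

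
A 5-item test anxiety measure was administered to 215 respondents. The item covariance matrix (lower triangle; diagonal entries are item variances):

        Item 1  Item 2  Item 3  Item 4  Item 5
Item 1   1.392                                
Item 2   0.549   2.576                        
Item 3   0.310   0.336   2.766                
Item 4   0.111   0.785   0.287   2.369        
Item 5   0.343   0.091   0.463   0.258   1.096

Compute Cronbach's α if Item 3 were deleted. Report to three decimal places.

α = 0.487

Remaining items: Item 1, Item 2, Item 4, Item 5 (k = 4).
sum of item variances = 1.392 + 2.576 + 2.369 + 1.096 = 7.433
σ²_T = 7.433 + 2 × 2.137 = 11.707
α (item deleted) = (4/3)·(1 − 7.433/11.707) = 0.487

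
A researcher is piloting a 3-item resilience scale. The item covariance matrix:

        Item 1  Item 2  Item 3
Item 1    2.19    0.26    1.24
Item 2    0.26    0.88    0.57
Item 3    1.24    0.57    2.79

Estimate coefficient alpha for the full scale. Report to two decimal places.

coefficient alpha = 0.62

Σσᵢ² = 2.19 + 0.88 + 2.79 = 5.86
Σ_{i<j} σ_ij = 2.07
Var(T) = 5.86 + 2 × 2.07 = 10.00
α = (k/(k−1))·(1 − Σσᵢ²/Var(T)) = (3/2)·(1 − 5.86/10.00) = 0.62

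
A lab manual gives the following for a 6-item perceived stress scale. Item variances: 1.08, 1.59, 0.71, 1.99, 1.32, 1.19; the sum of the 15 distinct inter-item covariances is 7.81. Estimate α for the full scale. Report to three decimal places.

α = 0.798

Σσ²ᵢ = 1.08 + 1.59 + 0.71 + 1.99 + 1.32 + 1.19 = 7.88
Sum of distinct covariances = 7.81
σ²_T = Σσ²ᵢ + 2·Σcov = 7.88 + 2 × 7.81 = 23.50
α = (6/5)·(1 − 7.88/23.50) = 0.798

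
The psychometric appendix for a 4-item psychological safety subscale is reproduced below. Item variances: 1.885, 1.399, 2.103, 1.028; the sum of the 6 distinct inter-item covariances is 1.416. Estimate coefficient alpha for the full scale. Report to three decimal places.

α = 0.408

Σσ²ᵢ = 1.885 + 1.399 + 2.103 + 1.028 = 6.415
Sum of distinct covariances = 1.416
Var(T) = Σσ²ᵢ + 2·Σcov = 6.415 + 2 × 1.416 = 9.247
α = (4/3)·(1 − 6.415/9.247) = 0.408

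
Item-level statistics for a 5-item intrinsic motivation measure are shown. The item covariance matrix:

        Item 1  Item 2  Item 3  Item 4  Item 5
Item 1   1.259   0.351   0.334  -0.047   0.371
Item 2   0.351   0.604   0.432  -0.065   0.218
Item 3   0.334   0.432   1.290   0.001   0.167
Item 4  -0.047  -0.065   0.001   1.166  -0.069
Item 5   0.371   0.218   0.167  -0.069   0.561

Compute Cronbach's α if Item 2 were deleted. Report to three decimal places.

Cronbach's α = 0.349

Remaining items: Item 1, Item 3, Item 4, Item 5 (k = 4).
Σσ²ᵢ = 1.259 + 1.290 + 1.166 + 0.561 = 4.276
σ²_total = 4.276 + 2 × 0.757 = 5.790
α (item deleted) = (4/3)·(1 − 4.276/5.790) = 0.349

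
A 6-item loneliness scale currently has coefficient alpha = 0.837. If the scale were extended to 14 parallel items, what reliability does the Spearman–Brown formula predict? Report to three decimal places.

predicted reliability = 0.923

Length factor m = 14/6 = 2.3333
α' = m·α / (1 + (m−1)·α)
   = 14/6 × 0.837 / (1 + (14/6 − 1) × 0.837)
   = 1.9530 / 2.1160 = 0.923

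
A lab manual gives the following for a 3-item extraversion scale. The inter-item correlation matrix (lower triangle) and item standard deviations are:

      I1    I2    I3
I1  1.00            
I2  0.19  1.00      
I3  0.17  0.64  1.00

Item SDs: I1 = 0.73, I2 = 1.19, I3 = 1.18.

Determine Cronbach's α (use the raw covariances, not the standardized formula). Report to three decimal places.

α = 0.630

Σσ²ᵢ = 0.73² + 1.19² + 1.18² = 3.3414
Covariances σ_ij = r_ij · s_i · s_j:
  σ(I1,I2) = 0.19 × 0.73 × 1.19 = 0.1651
  σ(I1,I3) = 0.17 × 0.73 × 1.18 = 0.1464
  σ(I2,I3) = 0.64 × 1.19 × 1.18 = 0.8987
σ²_T = Σσ²ᵢ + 2·Σσ_ij = 3.3414 + 2 × 1.2102 = 5.7618
α = (3/2)·(1 − 3.3414/5.7618) = 0.630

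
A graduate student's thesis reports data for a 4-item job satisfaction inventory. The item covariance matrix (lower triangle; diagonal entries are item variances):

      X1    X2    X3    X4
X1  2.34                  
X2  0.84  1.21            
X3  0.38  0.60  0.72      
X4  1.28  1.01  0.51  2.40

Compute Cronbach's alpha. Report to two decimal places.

ΣVar(i) = 2.34 + 1.21 + 0.72 + 2.40 = 6.67
Σ_{i<j} σ_ij = 4.62
Var(T) = 6.67 + 2 × 4.62 = 15.91
α = (k/(k−1))·(1 − ΣVar(i)/Var(T)) = (4/3)·(1 − 6.67/15.91) = 0.77

Cronbach's alpha = 0.77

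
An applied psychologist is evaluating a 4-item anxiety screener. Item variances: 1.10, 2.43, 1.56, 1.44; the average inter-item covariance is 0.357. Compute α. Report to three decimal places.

Σσ²ᵢ = 1.10 + 2.43 + 1.56 + 1.44 = 6.53
Sum of the 6 distinct covariances = 6 × 0.357 = 2.142
total variance = Σσ²ᵢ + 2·Σcov = 6.53 + 2 × 2.142 = 10.814
α = (4/3)·(1 − 6.53/10.814) = 0.528

α = 0.528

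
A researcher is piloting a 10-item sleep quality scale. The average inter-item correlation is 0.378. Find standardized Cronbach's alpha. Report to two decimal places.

standardized Cronbach's alpha = 0.86

Standardized α = k·r̄ / (1 + (k−1)·r̄) = 10 × 0.378 / (1 + 9 × 0.378)
  = 3.7800 / 4.4020 = 0.86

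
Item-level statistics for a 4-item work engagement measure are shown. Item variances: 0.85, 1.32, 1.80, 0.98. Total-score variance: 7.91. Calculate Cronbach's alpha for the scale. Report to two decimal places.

Cronbach's alpha = 0.50

ΣVar(i) = 0.85 + 1.32 + 1.80 + 0.98 = 4.95
α = (k/(k−1))·(1 − ΣVar(i)/Var(T)) = (4/3)·(1 − 4.95/7.91) = 0.50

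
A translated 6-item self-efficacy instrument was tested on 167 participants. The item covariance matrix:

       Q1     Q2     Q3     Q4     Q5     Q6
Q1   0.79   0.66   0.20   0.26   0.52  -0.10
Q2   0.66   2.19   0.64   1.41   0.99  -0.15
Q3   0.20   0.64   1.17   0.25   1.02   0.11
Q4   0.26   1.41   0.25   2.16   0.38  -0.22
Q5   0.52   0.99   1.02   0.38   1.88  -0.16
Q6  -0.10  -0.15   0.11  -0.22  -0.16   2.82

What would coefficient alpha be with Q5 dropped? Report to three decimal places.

Remaining items: Q1, Q2, Q3, Q4, Q6 (k = 5).
sum of item variances = 0.79 + 2.19 + 1.17 + 2.16 + 2.82 = 9.13
σ²_T = 9.13 + 2 × 3.06 = 15.25
α (item deleted) = (5/4)·(1 − 9.13/15.25) = 0.502

α = 0.502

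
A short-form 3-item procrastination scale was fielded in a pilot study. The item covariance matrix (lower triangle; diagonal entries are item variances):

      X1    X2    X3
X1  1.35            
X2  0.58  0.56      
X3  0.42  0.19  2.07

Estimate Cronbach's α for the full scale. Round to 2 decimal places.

Cronbach's α = 0.56

ΣVar(i) = 1.35 + 0.56 + 2.07 = 3.98
Sum of off-diagonal covariances = 1.19
total variance = 3.98 + 2 × 1.19 = 6.36
α = (k/(k−1))·(1 − ΣVar(i)/total variance) = (3/2)·(1 − 3.98/6.36) = 0.56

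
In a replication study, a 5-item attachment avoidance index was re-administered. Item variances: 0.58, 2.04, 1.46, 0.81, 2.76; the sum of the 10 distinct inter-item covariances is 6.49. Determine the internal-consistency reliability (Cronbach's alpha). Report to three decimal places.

α = 0.786

sum of item variances = 0.58 + 2.04 + 1.46 + 0.81 + 2.76 = 7.65
Sum of distinct covariances = 6.49
total variance = sum of item variances + 2·Σcov = 7.65 + 2 × 6.49 = 20.63
α = (5/4)·(1 − 7.65/20.63) = 0.786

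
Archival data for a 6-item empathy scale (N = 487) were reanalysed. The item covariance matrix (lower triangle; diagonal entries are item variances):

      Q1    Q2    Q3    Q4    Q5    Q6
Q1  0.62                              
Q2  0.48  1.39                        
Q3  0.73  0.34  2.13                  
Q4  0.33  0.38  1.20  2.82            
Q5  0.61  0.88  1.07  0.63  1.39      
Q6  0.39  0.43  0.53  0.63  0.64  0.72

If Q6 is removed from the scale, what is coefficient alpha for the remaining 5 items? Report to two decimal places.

Remaining items: Q1, Q2, Q3, Q4, Q5 (k = 5).
Σσᵢ² = 0.62 + 1.39 + 2.13 + 2.82 + 1.39 = 8.35
σ²_total = 8.35 + 2 × 6.65 = 21.65
α (item deleted) = (5/4)·(1 − 8.35/21.65) = 0.77

coefficient alpha = 0.77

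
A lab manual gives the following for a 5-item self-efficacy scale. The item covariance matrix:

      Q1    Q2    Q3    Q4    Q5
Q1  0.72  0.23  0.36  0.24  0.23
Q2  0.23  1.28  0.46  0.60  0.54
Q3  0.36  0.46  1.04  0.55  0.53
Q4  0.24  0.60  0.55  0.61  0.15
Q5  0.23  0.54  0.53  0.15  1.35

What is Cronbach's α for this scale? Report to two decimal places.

ΣVar(i) = 0.72 + 1.28 + 1.04 + 0.61 + 1.35 = 5.00
Sum of off-diagonal covariances = 3.89
σ²_T = 5.00 + 2 × 3.89 = 12.78
α = (k/(k−1))·(1 − ΣVar(i)/σ²_T) = (5/4)·(1 − 5.00/12.78) = 0.76

Cronbach's α = 0.76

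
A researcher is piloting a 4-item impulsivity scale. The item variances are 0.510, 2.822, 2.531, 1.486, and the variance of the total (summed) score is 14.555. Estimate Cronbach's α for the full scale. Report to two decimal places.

Cronbach's α = 0.66

Σσᵢ² = 0.510 + 2.822 + 2.531 + 1.486 = 7.349
α = (k/(k−1))·(1 − Σσᵢ²/total variance) = (4/3)·(1 − 7.349/14.555) = 0.66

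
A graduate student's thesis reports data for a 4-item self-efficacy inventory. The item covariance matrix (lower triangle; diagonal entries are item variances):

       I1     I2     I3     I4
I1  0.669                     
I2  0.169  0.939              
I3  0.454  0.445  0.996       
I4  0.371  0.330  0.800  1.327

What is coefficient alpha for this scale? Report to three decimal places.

α = 0.755

ΣVar(i) = 0.669 + 0.939 + 0.996 + 1.327 = 3.931
Σ_{i<j} σ_ij = 2.569
total variance = 3.931 + 2 × 2.569 = 9.069
α = (k/(k−1))·(1 − ΣVar(i)/total variance) = (4/3)·(1 − 3.931/9.069) = 0.755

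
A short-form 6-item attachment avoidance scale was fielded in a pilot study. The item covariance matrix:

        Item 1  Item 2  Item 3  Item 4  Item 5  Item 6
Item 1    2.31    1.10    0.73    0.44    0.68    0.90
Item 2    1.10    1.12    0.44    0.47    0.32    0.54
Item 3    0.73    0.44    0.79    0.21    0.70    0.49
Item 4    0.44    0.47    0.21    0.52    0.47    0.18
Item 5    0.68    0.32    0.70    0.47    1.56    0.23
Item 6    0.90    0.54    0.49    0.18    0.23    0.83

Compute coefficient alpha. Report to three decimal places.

Σσ²ᵢ = 2.31 + 1.12 + 0.79 + 0.52 + 1.56 + 0.83 = 7.13
Sum of the distinct covariances = 7.90
total variance = 7.13 + 2 × 7.90 = 22.93
α = (k/(k−1))·(1 − Σσ²ᵢ/total variance) = (6/5)·(1 − 7.13/22.93) = 0.827

α = 0.827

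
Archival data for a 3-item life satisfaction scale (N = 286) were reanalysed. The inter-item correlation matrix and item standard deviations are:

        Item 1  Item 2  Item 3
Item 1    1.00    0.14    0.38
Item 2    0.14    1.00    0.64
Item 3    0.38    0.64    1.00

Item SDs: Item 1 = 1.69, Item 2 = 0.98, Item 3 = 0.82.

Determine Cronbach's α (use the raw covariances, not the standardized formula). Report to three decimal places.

Σσ²ᵢ = 1.69² + 0.98² + 0.82² = 4.4889
Covariances σ_ij = r_ij · s_i · s_j:
  σ(Item 1,Item 2) = 0.14 × 1.69 × 0.98 = 0.2319
  σ(Item 1,Item 3) = 0.38 × 1.69 × 0.82 = 0.5266
  σ(Item 2,Item 3) = 0.64 × 0.98 × 0.82 = 0.5143
σ²_T = Σσ²ᵢ + 2·Σσ_ij = 4.4889 + 2 × 1.2728 = 7.0345
α = (3/2)·(1 − 4.4889/7.0345) = 0.543

α = 0.543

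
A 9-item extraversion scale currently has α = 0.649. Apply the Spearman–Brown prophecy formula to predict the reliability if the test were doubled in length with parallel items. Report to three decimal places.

Length factor m = 2
α' = m·α / (1 + (m−1)·α)
   = 2 × 0.649 / (1 + (2 − 1) × 0.649)
   = 1.2980 / 1.6490 = 0.787

predicted reliability = 0.787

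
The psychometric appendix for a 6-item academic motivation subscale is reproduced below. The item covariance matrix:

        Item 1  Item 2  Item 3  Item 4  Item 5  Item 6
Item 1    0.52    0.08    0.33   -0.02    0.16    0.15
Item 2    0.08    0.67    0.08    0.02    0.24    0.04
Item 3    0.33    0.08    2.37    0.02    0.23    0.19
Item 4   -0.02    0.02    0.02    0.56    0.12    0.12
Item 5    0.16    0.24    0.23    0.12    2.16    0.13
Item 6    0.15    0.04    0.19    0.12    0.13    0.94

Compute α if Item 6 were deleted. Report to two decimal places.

Remaining items: Item 1, Item 2, Item 3, Item 4, Item 5 (k = 5).
Σσᵢ² = 0.52 + 0.67 + 2.37 + 0.56 + 2.16 = 6.28
total variance = 6.28 + 2 × 1.26 = 8.80
α (item deleted) = (5/4)·(1 − 6.28/8.80) = 0.36

α = 0.36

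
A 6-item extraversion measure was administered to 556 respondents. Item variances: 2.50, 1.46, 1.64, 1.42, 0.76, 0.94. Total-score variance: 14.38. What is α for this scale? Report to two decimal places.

α = 0.47

Σσ²ᵢ = 2.50 + 1.46 + 1.64 + 1.42 + 0.76 + 0.94 = 8.72
α = (k/(k−1))·(1 − Σσ²ᵢ/σ²_T) = (6/5)·(1 − 8.72/14.38) = 0.47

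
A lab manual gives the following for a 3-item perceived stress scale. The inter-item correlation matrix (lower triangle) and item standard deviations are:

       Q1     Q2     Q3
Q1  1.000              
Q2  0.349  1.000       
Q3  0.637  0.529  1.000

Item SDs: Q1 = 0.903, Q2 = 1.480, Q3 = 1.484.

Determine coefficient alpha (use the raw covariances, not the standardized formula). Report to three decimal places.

Σσ²ᵢ = 0.903² + 1.480² + 1.484² = 5.2081
Covariances σ_ij = r_ij · s_i · s_j:
  σ(Q1,Q2) = 0.349 × 0.903 × 1.480 = 0.4664
  σ(Q1,Q3) = 0.637 × 0.903 × 1.484 = 0.8536
  σ(Q2,Q3) = 0.529 × 1.480 × 1.484 = 1.1619
σ²_T = Σσ²ᵢ + 2·Σσ_ij = 5.2081 + 2 × 2.4819 = 10.1719
α = (3/2)·(1 − 5.2081/10.1719) = 0.732

α = 0.732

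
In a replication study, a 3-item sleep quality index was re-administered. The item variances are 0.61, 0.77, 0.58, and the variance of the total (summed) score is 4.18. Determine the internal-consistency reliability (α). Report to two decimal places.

α = 0.80

Σσᵢ² = 0.61 + 0.77 + 0.58 = 1.96
α = (k/(k−1))·(1 − Σσᵢ²/σ²_T) = (3/2)·(1 − 1.96/4.18) = 0.80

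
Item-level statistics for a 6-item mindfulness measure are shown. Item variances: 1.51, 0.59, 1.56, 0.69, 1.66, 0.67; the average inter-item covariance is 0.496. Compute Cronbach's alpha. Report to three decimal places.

Cronbach's alpha = 0.828

Σσ²ᵢ = 1.51 + 0.59 + 1.56 + 0.69 + 1.66 + 0.67 = 6.68
Sum of the 15 distinct covariances = 15 × 0.496 = 7.440
σ²_total = Σσ²ᵢ + 2·Σcov = 6.68 + 2 × 7.440 = 21.560
α = (6/5)·(1 − 6.68/21.560) = 0.828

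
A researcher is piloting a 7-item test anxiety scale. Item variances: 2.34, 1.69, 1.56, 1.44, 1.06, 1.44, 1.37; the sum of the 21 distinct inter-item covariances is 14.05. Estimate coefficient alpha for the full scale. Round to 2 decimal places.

sum of item variances = 2.34 + 1.69 + 1.56 + 1.44 + 1.06 + 1.44 + 1.37 = 10.90
Sum of distinct covariances = 14.05
σ²_T = sum of item variances + 2·Σcov = 10.90 + 2 × 14.05 = 39.00
α = (7/6)·(1 − 10.90/39.00) = 0.84

coefficient alpha = 0.84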